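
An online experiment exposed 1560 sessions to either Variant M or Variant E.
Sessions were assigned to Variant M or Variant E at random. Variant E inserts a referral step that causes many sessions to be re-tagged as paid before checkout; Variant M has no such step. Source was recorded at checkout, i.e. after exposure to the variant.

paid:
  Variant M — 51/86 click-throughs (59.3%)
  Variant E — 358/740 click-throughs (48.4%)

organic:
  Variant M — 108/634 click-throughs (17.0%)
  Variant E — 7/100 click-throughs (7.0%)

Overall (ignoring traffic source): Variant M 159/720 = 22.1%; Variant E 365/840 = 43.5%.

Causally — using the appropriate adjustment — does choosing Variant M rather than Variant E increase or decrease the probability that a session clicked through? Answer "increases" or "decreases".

Variant M is higher inside every traffic source stratum but Variant E is higher in aggregate. Whether to stratify depends on how traffic source relates to the variant.
Traffic source here is a post-treatment variable shaped by the variant; conditioning on it would introduce bias rather than remove it. The overall comparison is the causal one.
Pooled: Variant M 22.1% vs Variant E 43.5%; Variant E is higher overall.

decreases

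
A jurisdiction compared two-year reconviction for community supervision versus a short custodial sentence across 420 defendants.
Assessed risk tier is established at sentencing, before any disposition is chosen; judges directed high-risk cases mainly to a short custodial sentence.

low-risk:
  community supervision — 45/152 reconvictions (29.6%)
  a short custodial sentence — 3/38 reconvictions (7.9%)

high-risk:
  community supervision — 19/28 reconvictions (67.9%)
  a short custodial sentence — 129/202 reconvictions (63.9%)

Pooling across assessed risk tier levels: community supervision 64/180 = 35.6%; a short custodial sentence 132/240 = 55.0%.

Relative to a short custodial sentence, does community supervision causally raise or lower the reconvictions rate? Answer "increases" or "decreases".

increases

Here assessed risk tier is a common cause — it drives both which disposition a case falls under and the outcome. The crude comparison mixes populations; the stratum-specific rates are the causally relevant ones.
Within each level — low-risk: 29.6% vs 7.9%; high-risk: 67.9% vs 63.9% — a short custodial sentence is lower every time.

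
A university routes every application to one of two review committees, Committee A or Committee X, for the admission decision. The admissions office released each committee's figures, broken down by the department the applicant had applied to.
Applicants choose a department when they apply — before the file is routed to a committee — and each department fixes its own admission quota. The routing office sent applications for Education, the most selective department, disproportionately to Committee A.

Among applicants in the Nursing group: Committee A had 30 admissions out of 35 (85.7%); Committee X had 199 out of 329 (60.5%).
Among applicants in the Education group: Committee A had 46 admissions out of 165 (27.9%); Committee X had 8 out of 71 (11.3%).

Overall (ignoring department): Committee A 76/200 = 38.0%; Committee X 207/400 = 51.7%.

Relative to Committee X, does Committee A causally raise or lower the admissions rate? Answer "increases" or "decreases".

Since department is a pre-existing factor (not a product of the review committee) and it affects the outcome on its own, it is a confounder. The stratified rates, not the pooled rate, identify the causal effect.
Within each level — Nursing: 85.7% vs 60.5%; Education: 27.9% vs 11.3% — Committee A is higher every time.

increases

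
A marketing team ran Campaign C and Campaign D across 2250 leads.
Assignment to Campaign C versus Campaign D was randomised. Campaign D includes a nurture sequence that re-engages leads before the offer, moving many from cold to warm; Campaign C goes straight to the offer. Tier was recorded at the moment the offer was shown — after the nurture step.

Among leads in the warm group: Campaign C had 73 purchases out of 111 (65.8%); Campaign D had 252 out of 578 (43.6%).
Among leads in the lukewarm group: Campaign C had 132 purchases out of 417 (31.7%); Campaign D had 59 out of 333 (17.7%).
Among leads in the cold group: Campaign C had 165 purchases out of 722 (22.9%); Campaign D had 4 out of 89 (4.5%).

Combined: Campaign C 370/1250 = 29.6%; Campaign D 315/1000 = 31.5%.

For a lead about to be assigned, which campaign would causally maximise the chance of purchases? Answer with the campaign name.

Engagement tier is downstream of the campaign. One should not condition on a consequence of treatment, so the overall rates are the right comparison.
Pooled: Campaign C 29.6% vs Campaign D 31.5%; Campaign D is higher overall.

Campaign D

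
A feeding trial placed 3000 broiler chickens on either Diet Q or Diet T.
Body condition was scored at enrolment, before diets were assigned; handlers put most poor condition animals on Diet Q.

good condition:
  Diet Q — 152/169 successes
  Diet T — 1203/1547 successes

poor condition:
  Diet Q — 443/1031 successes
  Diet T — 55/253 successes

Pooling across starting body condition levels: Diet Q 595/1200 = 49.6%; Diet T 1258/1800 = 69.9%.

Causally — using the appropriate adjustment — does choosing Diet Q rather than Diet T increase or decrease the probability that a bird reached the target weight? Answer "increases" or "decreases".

increases

Here starting body condition is a common cause — it drives both which diet a case falls under and the outcome. The crude comparison mixes populations; the stratum-specific rates are the causally relevant ones.
Within each level — good condition: 89.9% vs 77.8%; poor condition: 43.0% vs 21.7% — Diet Q is higher every time.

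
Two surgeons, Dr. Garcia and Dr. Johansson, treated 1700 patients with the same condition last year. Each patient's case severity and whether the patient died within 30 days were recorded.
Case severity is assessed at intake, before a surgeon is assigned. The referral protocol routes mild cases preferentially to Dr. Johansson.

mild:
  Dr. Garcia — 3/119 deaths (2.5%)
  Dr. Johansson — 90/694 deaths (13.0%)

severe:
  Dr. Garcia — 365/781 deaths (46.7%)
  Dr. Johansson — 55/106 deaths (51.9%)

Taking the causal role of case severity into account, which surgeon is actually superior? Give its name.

Dr. Garcia

The case severity-specific comparison favours Dr. Garcia throughout, but the pooled figures favour Dr. Johansson. The question is whether to condition on case severity.
Since case severity is a pre-existing factor (not a product of the surgeon) and it affects the outcome on its own, it is a confounder. The stratified rates, not the pooled rate, identify the causal effect.
Within each level — mild: 2.5% vs 13.0%; severe: 46.7% vs 51.9% — Dr. Garcia is lower every time.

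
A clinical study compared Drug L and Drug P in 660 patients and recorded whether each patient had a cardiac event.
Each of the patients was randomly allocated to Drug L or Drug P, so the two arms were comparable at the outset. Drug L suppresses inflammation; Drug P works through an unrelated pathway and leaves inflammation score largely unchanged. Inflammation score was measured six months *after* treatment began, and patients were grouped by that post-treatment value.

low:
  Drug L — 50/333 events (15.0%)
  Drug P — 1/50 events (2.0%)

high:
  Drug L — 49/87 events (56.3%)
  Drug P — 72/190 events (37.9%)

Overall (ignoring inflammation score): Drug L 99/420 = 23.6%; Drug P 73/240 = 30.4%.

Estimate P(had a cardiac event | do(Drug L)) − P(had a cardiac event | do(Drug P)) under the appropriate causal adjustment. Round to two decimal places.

Inflammation score is recorded after the drug and is itself shifted by it — it sits on the causal path from drug to outcome. Conditioning on a mediator would strip out part of the effect we want; the pooled comparison gives the total causal effect.
The causal difference is the pooled difference: 0.236 − 0.304 = -0.068.

-0.07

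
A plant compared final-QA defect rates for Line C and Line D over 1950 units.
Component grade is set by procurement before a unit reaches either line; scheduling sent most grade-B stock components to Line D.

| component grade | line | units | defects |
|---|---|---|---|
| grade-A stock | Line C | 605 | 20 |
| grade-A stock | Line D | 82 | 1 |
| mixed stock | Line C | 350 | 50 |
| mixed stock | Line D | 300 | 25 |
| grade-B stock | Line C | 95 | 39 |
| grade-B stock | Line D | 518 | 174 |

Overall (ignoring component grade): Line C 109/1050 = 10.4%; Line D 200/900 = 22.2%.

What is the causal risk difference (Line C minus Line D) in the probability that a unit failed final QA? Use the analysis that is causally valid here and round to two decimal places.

+0.05

Component grade differs across lines for reasons unrelated to any effect of the line itself, and it separately predicts the outcome — a classic confounder. We must compare within component grade levels.
Adjusting over the population distribution of component grade: 0.352·(0.033−0.012) + 0.333·(0.143−0.083) + 0.314·(0.411−0.336) = +0.051.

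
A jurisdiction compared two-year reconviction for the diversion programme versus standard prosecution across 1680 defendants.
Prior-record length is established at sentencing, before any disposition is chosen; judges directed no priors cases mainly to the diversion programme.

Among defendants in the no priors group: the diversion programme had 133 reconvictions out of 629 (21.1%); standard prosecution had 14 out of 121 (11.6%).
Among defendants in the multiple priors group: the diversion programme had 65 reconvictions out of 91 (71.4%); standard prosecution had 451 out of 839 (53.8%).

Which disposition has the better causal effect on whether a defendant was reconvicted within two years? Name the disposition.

standard prosecution

Prior-record length differs across dispositions for reasons unrelated to any effect of the disposition itself, and it separately predicts the outcome — a classic confounder. We must compare within prior-record length levels.
Within each level — no priors: 21.1% vs 11.6%; multiple priors: 71.4% vs 53.8% — standard prosecution is lower every time.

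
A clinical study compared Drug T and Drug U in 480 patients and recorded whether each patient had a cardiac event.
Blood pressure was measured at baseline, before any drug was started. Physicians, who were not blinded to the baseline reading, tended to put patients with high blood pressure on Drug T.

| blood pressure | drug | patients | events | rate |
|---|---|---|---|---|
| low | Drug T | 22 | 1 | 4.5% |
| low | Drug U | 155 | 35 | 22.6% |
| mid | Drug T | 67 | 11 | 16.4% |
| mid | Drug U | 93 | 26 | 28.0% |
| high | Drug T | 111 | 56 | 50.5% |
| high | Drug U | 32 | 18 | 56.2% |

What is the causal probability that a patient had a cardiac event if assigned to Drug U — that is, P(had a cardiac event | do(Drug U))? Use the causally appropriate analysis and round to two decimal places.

0.34

The stratified and pooled comparisons disagree (Drug T wins within each blood pressure; Drug U wins overall), so the answer turns on the causal role of blood pressure.
Since blood pressure is a pre-existing factor (not a product of the drug) and it affects the outcome on its own, it is a confounder. The stratified rates, not the pooled rate, identify the causal effect.
Standardising Drug U to the population blood pressure mix: 0.369·35/155 + 0.333·26/93 + 0.298·18/32 = 0.344.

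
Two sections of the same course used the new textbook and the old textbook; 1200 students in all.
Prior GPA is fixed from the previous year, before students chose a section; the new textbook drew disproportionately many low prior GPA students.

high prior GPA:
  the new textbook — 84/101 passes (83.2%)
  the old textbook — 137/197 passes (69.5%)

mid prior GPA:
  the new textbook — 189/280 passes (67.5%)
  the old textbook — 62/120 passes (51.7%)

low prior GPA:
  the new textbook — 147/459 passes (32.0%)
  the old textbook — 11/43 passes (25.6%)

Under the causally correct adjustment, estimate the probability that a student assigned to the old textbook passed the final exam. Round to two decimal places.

Here prior GPA band is a common cause — it drives both which teaching method a case falls under and the outcome. The crude comparison mixes populations; the stratum-specific rates are the causally relevant ones.
Standardising the old textbook to the population prior GPA band mix: 0.248·137/197 + 0.333·62/120 + 0.418·11/43 = 0.452.

0.45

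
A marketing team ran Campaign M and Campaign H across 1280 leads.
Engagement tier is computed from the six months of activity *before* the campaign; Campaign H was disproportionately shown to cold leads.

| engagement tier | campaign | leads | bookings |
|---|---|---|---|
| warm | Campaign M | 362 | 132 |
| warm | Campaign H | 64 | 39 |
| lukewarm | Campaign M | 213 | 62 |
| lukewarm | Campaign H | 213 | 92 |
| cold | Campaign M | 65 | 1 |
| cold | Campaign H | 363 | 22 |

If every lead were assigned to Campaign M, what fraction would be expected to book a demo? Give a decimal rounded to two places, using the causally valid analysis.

0.22

Engagement tier satisfies the back-door criterion: it is not a descendant of the campaign, and it blocks the spurious path from campaign to outcome. Adjusting for it (i.e., using the within-engagement tier rates) gives the causal effect.
Standardising Campaign M to the population engagement tier mix: 0.333·132/362 + 0.333·62/213 + 0.334·1/65 = 0.223.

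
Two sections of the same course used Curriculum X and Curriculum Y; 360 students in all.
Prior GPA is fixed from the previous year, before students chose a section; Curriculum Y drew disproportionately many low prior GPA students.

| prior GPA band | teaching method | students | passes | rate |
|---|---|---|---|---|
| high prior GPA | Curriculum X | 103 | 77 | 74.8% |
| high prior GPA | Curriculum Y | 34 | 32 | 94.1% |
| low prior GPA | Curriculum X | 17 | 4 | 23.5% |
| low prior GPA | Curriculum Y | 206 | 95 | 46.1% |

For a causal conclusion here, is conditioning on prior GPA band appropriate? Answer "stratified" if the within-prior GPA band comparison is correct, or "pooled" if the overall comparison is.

stratified

The stratified and pooled comparisons disagree (Curriculum Y wins within each prior GPA band; Curriculum X wins overall), so the answer turns on the causal role of prior GPA band.
Since prior GPA band is a pre-existing factor (not a product of the teaching method) and it affects the outcome on its own, it is a confounder. The stratified rates, not the pooled rate, identify the causal effect.
Within each level — high prior GPA: 74.8% vs 94.1%; low prior GPA: 23.5% vs 46.1% — Curriculum Y is higher every time.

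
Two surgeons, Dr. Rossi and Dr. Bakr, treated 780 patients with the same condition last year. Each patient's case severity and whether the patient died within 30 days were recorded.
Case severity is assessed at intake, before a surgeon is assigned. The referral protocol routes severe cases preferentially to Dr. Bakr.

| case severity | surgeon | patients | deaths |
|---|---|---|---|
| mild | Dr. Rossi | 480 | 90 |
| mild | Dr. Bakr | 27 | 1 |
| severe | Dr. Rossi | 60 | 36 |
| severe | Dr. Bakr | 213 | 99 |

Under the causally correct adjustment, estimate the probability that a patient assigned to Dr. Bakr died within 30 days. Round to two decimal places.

Dr. Bakr is lower inside every case severity stratum but Dr. Rossi is lower in aggregate. Whether to stratify depends on how case severity relates to the surgeon.
Here case severity is a common cause — it drives both which surgeon a case falls under and the outcome. The crude comparison mixes populations; the stratum-specific rates are the causally relevant ones.
Standardising Dr. Bakr to the population case severity mix: 0.650·1/27 + 0.350·99/213 = 0.187.

0.19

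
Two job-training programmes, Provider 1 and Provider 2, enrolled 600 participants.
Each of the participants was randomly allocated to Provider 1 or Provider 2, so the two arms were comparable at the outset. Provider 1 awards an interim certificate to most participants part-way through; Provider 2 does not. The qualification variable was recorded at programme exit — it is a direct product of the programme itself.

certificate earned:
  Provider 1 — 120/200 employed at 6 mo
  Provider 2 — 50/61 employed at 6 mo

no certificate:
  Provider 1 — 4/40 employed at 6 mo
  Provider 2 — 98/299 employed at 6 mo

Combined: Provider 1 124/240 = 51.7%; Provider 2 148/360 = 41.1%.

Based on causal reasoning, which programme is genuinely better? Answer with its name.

Provider 1

Qualification attained during the programme is recorded after the programme and is itself shifted by it — it sits on the causal path from programme to outcome. Conditioning on a mediator would strip out part of the effect we want; the pooled comparison gives the total causal effect.
Pooled: Provider 1 51.7% vs Provider 2 41.1%; Provider 1 is higher overall.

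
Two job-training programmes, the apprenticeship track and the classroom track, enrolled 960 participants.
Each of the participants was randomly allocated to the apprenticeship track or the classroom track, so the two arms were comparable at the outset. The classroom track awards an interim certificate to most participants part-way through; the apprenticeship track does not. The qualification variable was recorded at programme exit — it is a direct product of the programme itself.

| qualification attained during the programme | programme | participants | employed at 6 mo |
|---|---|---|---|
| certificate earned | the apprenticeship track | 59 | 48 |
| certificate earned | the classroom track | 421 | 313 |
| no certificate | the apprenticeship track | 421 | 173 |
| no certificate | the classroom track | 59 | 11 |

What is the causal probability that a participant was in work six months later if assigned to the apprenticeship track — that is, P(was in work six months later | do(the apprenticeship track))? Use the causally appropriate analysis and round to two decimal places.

Stratifying would compare programmes among participants the programmes themselves sorted into qualification attained during the programme groups — a form of selection on an intermediate. The unconditioned pooled rates give the total causal effect.
So P(outcome | do(the apprenticeship track)) is just the pooled rate for the apprenticeship track: 221/480 = 0.460.

0.46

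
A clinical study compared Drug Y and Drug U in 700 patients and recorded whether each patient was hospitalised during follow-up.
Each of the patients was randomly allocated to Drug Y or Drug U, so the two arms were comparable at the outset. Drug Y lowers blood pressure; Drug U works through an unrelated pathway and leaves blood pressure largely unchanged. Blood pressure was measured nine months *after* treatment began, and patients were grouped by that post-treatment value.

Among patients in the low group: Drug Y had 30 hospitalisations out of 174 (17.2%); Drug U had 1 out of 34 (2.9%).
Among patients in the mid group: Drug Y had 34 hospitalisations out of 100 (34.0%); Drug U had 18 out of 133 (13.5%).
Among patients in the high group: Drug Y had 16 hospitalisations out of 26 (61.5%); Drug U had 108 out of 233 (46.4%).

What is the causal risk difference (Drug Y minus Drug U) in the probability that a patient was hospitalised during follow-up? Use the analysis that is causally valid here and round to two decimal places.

-0.05

Blood pressure lies on the pathway drug → blood pressure → outcome, so adjusting for it blocks the indirect effect. For the total causal effect of drug, use the unadjusted pooled rates.
The causal difference is the pooled difference: 0.267 − 0.318 = -0.051.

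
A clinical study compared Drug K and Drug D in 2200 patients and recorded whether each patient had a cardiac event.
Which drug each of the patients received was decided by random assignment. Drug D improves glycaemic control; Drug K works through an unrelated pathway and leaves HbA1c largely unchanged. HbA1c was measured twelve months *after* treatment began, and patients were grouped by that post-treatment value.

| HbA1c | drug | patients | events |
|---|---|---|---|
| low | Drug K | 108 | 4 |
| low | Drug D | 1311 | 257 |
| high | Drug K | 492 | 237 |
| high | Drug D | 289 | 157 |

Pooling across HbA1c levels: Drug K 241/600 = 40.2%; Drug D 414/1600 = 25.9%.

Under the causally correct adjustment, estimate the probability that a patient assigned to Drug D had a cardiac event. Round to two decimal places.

0.26

Drug K is lower inside every HbA1c stratum but Drug D is lower in aggregate. Whether to stratify depends on how HbA1c relates to the drug.
HbA1c here is a post-treatment variable shaped by the drug; conditioning on it would introduce bias rather than remove it. The overall comparison is the causal one.
So P(outcome | do(Drug D)) is just the pooled rate for Drug D: 414/1600 = 0.259.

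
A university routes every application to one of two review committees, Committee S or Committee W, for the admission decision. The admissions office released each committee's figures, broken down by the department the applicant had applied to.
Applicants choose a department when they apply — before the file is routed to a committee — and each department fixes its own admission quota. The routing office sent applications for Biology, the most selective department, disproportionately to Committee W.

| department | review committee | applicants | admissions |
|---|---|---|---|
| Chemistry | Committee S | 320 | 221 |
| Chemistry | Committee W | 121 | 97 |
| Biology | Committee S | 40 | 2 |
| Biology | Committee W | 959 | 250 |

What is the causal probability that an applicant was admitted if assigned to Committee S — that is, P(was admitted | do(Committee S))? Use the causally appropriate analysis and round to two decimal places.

The stratified and pooled comparisons disagree (Committee W wins within each department; Committee S wins overall), so the answer turns on the causal role of department.
The imbalance in department arose from how applicants were allocated, not from anything the review committee did; and department independently affects the outcome. The pooled gap is confounded — condition on department.
Standardising Committee S to the population department mix: 0.306·221/320 + 0.694·2/40 = 0.246.

0.25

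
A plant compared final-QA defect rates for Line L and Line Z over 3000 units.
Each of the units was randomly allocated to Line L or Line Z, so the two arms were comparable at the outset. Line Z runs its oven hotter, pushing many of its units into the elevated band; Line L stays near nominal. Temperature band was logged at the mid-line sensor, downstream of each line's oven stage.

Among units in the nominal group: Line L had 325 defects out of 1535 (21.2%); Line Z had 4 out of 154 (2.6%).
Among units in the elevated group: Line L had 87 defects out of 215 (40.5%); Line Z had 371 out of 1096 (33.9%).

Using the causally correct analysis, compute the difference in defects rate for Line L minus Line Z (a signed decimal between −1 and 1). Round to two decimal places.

Stratifying would compare lines among units the lines themselves sorted into in-process temperature band groups — a form of selection on an intermediate. The unconditioned pooled rates give the total causal effect.
The causal difference is the pooled difference: 0.235 − 0.300 = -0.065.

-0.06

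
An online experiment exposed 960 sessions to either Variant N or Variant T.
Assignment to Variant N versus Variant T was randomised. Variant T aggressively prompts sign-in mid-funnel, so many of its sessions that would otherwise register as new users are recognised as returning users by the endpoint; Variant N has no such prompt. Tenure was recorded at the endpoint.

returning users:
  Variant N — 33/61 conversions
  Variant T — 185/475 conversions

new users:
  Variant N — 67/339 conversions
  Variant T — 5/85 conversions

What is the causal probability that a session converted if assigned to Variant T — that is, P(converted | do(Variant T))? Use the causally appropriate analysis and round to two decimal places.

0.34

User tenure here is a post-treatment variable shaped by the variant; conditioning on it would introduce bias rather than remove it. The overall comparison is the causal one.
So P(outcome | do(Variant T)) is just the pooled rate for Variant T: 190/560 = 0.339.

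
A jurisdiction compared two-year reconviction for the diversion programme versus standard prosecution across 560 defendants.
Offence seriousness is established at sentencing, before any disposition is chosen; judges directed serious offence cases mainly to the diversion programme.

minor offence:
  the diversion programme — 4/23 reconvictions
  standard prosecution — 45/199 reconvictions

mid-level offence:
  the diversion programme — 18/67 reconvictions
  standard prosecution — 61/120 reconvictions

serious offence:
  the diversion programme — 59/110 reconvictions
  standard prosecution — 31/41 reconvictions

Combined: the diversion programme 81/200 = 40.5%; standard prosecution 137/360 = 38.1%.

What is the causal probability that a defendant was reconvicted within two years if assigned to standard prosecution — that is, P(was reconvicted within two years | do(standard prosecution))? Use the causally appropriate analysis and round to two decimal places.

The offence seriousness-specific comparison favours the diversion programme throughout, but the pooled figures favour standard prosecution. The question is whether to condition on offence seriousness.
The imbalance in offence seriousness arose from how defendants were allocated, not from anything the disposition did; and offence seriousness independently affects the outcome. The pooled gap is confounded — condition on offence seriousness.
Standardising standard prosecution to the population offence seriousness mix: 0.396·45/199 + 0.334·61/120 + 0.270·31/41 = 0.463.

0.46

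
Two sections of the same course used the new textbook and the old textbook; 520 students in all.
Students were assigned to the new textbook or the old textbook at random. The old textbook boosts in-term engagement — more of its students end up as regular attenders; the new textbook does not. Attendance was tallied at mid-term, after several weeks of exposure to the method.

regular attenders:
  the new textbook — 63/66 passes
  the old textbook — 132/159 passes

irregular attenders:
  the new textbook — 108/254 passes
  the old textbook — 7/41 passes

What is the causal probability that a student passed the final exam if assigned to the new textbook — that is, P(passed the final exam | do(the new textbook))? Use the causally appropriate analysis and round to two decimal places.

The mid-term attendance-specific comparison favours the new textbook throughout, but the pooled figures favour the old textbook. The question is whether to condition on mid-term attendance.
Mid-term attendance is recorded after the teaching method and is itself shifted by it — it sits on the causal path from teaching method to outcome. Conditioning on a mediator would strip out part of the effect we want; the pooled comparison gives the total causal effect.
So P(outcome | do(the new textbook)) is just the pooled rate for the new textbook: 171/320 = 0.534.

0.53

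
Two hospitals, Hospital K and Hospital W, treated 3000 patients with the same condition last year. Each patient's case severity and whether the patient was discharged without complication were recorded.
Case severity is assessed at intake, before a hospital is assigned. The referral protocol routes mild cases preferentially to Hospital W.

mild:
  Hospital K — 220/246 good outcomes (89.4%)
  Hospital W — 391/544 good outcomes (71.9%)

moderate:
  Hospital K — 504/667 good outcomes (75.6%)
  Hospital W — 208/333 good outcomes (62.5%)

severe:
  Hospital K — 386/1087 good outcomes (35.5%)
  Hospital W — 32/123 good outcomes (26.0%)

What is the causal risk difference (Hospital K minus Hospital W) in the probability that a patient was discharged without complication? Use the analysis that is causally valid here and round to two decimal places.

+0.13

Case severity differs across hospitals for reasons unrelated to any effect of the hospital itself, and it separately predicts the outcome — a classic confounder. We must compare within case severity levels.
Adjusting over the population distribution of case severity: 0.263·(0.894−0.719) + 0.333·(0.756−0.625) + 0.403·(0.355−0.260) = +0.128.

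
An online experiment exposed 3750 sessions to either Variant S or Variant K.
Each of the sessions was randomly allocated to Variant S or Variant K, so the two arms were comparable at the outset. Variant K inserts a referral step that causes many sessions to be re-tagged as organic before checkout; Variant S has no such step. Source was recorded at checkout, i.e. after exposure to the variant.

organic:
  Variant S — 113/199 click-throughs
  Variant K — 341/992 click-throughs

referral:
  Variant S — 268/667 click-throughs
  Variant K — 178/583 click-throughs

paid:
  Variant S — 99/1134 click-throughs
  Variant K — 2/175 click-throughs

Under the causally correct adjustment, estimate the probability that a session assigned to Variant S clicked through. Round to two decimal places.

Traffic source here is a post-treatment variable shaped by the variant; conditioning on it would introduce bias rather than remove it. The overall comparison is the causal one.
So P(outcome | do(Variant S)) is just the pooled rate for Variant S: 480/2000 = 0.240.

0.24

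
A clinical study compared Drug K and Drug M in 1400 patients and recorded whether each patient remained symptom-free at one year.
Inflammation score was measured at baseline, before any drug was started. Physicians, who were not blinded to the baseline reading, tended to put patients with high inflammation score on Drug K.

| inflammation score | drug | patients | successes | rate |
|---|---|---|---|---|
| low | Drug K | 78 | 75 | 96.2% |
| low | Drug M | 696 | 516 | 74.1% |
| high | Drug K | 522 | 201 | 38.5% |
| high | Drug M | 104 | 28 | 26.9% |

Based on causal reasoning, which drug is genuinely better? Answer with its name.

Drug K

Inflammation score differs across drugs for reasons unrelated to any effect of the drug itself, and it separately predicts the outcome — a classic confounder. We must compare within inflammation score levels.
Within each level — low: 96.2% vs 74.1%; high: 38.5% vs 26.9% — Drug K is higher every time.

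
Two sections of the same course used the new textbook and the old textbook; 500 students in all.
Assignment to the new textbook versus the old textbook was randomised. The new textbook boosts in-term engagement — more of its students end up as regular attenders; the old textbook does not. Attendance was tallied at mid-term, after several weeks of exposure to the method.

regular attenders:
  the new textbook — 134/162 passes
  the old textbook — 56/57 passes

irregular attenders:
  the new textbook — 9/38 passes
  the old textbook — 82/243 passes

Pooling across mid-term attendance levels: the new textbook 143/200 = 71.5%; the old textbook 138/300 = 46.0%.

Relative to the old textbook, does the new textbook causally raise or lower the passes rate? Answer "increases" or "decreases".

increases

Mid-term attendance lies on the pathway teaching method → mid-term attendance → outcome, so adjusting for it blocks the indirect effect. For the total causal effect of teaching method, use the unadjusted pooled rates.
Pooled: the new textbook 71.5% vs the old textbook 46.0%; the new textbook is higher overall.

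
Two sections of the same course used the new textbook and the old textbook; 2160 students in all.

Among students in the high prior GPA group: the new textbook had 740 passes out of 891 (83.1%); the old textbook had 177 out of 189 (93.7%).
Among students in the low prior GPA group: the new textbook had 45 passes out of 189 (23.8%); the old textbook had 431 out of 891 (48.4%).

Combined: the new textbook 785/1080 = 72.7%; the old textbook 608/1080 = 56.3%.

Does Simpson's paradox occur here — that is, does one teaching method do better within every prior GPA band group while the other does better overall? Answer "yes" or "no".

yes

Within each prior GPA band level (high prior GPA 83.1% vs 93.7%; low prior GPA 23.8% vs 48.4%), the old textbook has the higher rate every time. Pooled: 72.7% vs 56.3% — the new textbook has the higher rate overall. The two comparisons disagree.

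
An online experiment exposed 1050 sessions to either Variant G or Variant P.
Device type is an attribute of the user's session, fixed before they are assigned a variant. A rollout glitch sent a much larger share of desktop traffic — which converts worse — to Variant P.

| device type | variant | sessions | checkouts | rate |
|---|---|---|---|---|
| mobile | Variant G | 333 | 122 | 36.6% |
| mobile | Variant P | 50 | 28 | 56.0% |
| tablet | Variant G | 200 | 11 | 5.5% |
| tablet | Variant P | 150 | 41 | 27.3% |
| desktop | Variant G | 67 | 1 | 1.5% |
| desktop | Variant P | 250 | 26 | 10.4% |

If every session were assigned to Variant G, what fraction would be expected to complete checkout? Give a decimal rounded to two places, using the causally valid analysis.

0.16

Within every device type level Variant P has the higher rate, yet pooled Variant G does — Simpson's reversal.
Here device type is a common cause — it drives both which variant a case falls under and the outcome. The crude comparison mixes populations; the stratum-specific rates are the causally relevant ones.
Standardising Variant G to the population device type mix: 0.365·122/333 + 0.333·11/200 + 0.302·1/67 = 0.156.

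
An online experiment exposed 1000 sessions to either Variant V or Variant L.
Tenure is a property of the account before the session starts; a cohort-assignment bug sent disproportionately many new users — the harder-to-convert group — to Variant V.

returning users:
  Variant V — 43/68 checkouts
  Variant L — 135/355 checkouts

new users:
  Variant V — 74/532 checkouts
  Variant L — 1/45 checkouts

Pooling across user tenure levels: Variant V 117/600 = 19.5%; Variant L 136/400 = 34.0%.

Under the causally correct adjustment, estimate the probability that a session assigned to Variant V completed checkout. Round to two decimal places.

Variant V is higher inside every user tenure stratum but Variant L is higher in aggregate. Whether to stratify depends on how user tenure relates to the variant.
Nothing the variant does changes user tenure; the imbalance is an allocation artefact. With user tenure also predicting the outcome, the pooled figure is confounded, and the within-stratum comparison is the causal one.
Standardising Variant V to the population user tenure mix: 0.423·43/68 + 0.577·74/532 = 0.348.

0.35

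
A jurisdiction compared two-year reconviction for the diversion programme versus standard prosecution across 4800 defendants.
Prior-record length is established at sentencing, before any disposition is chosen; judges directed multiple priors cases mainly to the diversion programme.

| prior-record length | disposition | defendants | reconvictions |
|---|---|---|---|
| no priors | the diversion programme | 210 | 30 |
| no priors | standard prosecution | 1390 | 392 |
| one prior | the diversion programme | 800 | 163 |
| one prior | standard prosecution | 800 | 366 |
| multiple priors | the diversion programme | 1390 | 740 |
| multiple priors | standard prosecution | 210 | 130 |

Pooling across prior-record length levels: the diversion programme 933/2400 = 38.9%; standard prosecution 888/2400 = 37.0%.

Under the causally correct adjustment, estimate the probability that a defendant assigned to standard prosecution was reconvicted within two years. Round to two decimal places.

Within every prior-record length level the diversion programme has the lower rate, yet pooled standard prosecution does — Simpson's reversal.
Prior-record length satisfies the back-door criterion: it is not a descendant of the disposition, and it blocks the spurious path from disposition to outcome. Adjusting for it (i.e., using the within-prior-record length rates) gives the causal effect.
Standardising standard prosecution to the population prior-record length mix: 0.333·392/1390 + 0.333·366/800 + 0.333·130/210 = 0.453.

0.45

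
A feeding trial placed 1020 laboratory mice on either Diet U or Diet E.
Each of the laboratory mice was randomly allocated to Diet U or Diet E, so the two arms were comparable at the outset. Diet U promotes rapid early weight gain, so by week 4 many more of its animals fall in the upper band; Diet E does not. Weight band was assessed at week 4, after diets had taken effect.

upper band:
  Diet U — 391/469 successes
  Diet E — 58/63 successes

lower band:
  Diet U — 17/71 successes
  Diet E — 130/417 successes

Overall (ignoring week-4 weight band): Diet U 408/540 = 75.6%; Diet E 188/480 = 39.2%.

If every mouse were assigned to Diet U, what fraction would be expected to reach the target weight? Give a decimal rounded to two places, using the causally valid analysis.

0.76

Diet E is higher inside every week-4 weight band stratum but Diet U is higher in aggregate. Whether to stratify depends on how week-4 weight band relates to the diet.
Week-4 weight band is downstream of the diet. One should not condition on a consequence of treatment, so the overall rates are the right comparison.
So P(outcome | do(Diet U)) is just the pooled rate for Diet U: 408/540 = 0.756.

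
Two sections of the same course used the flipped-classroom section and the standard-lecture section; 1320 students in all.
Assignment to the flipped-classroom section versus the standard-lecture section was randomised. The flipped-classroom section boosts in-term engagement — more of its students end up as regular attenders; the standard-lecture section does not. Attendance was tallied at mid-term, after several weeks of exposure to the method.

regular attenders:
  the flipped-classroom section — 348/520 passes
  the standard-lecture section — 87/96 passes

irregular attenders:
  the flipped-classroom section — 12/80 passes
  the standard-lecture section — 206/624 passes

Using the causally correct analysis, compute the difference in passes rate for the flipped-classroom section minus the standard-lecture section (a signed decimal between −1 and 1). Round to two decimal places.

+0.19

The stratified and pooled comparisons disagree (the standard-lecture section wins within each mid-term attendance; the flipped-classroom section wins overall), so the answer turns on the causal role of mid-term attendance.
Stratifying would compare teaching methods among students the teaching methods themselves sorted into mid-term attendance groups — a form of selection on an intermediate. The unconditioned pooled rates give the total causal effect.
The causal difference is the pooled difference: 0.600 − 0.407 = +0.193.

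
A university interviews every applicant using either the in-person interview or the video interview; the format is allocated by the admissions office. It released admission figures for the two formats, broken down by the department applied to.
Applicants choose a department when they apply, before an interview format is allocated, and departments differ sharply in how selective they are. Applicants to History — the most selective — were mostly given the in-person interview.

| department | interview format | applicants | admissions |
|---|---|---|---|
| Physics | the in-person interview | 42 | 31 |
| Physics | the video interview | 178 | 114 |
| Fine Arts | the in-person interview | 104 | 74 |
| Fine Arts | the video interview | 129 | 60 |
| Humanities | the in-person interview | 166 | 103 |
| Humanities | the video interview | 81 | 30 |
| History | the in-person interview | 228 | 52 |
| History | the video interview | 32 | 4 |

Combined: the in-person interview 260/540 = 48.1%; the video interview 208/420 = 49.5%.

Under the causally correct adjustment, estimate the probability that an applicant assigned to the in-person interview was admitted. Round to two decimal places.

0.56

The stratified and pooled comparisons disagree (the in-person interview wins within each department; the video interview wins overall), so the answer turns on the causal role of department.
Here department is a common cause — it drives both which interview format a case falls under and the outcome. The crude comparison mixes populations; the stratum-specific rates are the causally relevant ones.
Standardising the in-person interview to the population department mix: 0.229·31/42 + 0.243·74/104 + 0.257·103/166 + 0.271·52/228 = 0.563.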